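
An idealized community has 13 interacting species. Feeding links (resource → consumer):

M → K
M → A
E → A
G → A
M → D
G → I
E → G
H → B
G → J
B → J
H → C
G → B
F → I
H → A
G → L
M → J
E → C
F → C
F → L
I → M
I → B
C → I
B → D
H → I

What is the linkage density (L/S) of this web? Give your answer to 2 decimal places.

There are L = 24 links among S = 13 species.
L/S = 24/13 = 1.8462 ≈ 1.85.

L/S = 1.85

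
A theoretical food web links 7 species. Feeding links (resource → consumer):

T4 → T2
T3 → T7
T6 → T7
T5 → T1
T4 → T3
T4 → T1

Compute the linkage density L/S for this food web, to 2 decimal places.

L/S = 0.86

There are L = 6 links among S = 7 species.
L/S = 6/7 = 0.8571 ≈ 0.86.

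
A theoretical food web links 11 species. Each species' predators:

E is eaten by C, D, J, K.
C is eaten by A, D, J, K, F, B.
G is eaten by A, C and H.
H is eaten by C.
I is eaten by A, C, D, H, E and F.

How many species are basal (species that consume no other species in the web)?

Basal species (no prey listed): I, G.
Count: 2.

2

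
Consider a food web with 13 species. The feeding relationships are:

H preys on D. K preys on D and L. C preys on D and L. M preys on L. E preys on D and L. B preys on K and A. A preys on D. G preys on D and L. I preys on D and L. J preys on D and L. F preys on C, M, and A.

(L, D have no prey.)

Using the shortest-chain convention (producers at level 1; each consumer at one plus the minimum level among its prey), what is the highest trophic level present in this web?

3

Producers (level 1): L, D.
Following each consumer down to its lowest-level prey: D → A → F (levels 1 through 3).
All prey of F (A 2, C 2, M 2) are at level 2 or above, so F is at level 1 + 2 = 3.
Every consumer has at least one prey at level 2 or below, so none exceeds level 3.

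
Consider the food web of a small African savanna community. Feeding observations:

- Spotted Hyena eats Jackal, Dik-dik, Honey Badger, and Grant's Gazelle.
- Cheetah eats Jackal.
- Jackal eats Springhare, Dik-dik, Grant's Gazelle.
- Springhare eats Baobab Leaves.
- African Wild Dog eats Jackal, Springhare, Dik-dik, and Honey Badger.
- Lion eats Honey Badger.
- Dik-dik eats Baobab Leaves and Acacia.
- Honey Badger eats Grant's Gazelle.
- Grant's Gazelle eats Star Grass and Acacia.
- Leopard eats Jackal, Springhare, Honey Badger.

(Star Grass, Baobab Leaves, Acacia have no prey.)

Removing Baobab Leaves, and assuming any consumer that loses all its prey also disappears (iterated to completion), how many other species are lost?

Remove Baobab Leaves.
Round 1: Springhare (all prey gone) → extinct.
No further losses. Total secondary extinctions: 1.

1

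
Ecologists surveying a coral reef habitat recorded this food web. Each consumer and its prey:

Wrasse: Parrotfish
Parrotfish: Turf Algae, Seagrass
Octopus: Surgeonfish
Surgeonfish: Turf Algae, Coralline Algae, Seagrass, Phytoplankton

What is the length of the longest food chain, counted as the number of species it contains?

One longest chain: Turf Algae → Parrotfish → Wrasse.
It has 3 species and 2 links.

3 species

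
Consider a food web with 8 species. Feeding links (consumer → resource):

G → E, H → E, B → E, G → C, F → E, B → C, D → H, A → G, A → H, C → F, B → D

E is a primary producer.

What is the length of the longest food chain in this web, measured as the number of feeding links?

One longest chain: E → F → C → G → A.
It has 5 species and 4 links.

4 links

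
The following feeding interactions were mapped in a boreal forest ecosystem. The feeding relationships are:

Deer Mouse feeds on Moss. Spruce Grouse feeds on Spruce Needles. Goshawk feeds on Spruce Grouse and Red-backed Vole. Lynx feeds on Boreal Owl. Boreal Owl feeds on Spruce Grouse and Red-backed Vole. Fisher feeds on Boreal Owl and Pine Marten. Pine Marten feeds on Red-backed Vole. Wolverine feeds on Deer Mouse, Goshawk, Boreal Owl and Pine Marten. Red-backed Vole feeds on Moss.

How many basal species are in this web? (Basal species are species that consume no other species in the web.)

Basal species (no prey listed): Spruce Needles, Moss.
Count: 2.

2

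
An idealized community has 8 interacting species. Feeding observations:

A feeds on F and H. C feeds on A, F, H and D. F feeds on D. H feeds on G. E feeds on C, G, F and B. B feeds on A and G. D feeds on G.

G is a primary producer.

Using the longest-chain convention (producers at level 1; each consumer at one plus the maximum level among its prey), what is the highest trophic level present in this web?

Producers (level 1): G.
G → D → F → A → B → E gives E level 6.
No species has a prey at level 6, so no species reaches level 7.

6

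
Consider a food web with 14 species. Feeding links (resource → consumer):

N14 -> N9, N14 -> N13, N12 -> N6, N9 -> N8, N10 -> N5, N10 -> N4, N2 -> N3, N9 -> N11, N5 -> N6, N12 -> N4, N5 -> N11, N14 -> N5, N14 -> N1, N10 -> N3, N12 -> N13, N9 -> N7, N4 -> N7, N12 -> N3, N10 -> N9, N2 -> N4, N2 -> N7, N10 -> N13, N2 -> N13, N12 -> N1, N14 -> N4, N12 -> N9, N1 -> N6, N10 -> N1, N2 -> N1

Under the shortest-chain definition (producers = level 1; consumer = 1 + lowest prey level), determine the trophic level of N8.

Trophic level 3

N10 is a producer → level 1.
N9 eats N10 → level 2.
N8 eats N9 → level 3.
No prey of N8 is below level 2, so 3 is the minimum.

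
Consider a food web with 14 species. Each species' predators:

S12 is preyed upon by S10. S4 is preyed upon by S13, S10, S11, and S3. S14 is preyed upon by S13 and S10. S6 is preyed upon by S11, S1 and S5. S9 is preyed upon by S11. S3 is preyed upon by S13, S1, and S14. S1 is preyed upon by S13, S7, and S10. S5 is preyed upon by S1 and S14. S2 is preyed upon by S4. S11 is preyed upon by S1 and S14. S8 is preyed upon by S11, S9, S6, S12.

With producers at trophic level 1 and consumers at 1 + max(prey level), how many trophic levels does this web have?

Producers (level 1): S2, S8.
S2 → S4 → S3 → S1 → S7 gives S7 level 5.
No species has a prey at level 5, so no species reaches level 6.

5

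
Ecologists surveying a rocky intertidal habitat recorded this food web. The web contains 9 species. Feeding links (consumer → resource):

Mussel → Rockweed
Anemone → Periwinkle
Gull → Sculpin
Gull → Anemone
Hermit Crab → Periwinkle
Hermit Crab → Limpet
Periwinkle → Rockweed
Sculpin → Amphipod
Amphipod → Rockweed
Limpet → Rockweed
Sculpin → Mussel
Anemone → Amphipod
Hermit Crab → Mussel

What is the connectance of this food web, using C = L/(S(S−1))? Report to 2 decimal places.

C = 0.18

The web has S = 9 species and L = 13 feeding links.
C = L / (S(S−1)) = 13 / 72 = 0.1806 ≈ 0.18.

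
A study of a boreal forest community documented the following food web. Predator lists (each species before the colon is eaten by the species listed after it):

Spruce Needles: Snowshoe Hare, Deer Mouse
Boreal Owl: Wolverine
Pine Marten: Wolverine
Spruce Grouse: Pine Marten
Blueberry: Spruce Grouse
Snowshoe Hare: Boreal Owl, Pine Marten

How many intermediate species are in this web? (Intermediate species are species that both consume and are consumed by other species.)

4

Intermediate species (has both prey and predators): Spruce Grouse, Snowshoe Hare, Boreal Owl, Pine Marten.
Count: 4.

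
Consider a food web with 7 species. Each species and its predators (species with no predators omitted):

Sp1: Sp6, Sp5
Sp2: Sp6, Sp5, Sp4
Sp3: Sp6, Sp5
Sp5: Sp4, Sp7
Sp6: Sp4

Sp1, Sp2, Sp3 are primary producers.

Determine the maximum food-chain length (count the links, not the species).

One longest chain: Sp1 → Sp6 → Sp4.
It has 3 species and 2 links.

2 links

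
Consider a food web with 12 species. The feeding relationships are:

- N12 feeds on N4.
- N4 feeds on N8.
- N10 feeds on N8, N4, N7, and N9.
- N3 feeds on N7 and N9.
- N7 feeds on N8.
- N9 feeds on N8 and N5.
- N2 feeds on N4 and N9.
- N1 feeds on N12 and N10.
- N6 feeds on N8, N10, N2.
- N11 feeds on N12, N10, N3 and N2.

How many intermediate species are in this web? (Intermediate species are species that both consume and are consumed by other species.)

7

Intermediate species (has both prey and predators): N9, N7, N4, N2, N3, N12, N10.
Count: 7.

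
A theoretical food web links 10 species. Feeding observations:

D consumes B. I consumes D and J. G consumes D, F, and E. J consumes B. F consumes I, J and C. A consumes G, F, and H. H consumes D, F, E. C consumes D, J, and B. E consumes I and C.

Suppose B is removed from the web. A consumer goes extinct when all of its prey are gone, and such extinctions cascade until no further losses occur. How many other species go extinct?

9

Remove B.
Round 1: J (all prey gone), D (all prey gone) → extinct.
Round 2: I (all prey gone), C (all prey gone) → extinct.
Round 3: E (all prey gone), F (all prey gone) → extinct.
Round 4: G (all prey gone), H (all prey gone) → extinct.
Round 5: A (all prey gone) → extinct.
No further losses. Total secondary extinctions: 9.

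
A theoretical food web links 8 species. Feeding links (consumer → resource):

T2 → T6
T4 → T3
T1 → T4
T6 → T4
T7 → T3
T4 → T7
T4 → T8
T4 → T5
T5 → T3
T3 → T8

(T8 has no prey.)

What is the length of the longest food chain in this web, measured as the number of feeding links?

5 links

One longest chain: T8 → T3 → T5 → T4 → T6 → T2.
It has 6 species and 5 links.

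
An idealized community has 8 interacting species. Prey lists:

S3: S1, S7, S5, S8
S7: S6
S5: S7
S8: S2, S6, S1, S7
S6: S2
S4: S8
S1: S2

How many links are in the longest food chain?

4 links

One longest chain: S2 → S6 → S7 → S8 → S4.
It has 5 species and 4 links.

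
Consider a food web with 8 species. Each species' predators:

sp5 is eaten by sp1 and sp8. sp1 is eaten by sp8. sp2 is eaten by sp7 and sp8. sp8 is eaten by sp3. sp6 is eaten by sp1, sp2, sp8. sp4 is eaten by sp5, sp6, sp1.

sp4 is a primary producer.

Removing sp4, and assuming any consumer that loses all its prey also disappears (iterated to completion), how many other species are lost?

Remove sp4.
Round 1: sp6 (all prey gone), sp5 (all prey gone) → extinct.
Round 2: sp1 (all prey gone), sp2 (all prey gone) → extinct.
Round 3: sp7 (all prey gone), sp8 (all prey gone) → extinct.
Round 4: sp3 (all prey gone) → extinct.
No further losses. Total secondary extinctions: 7.

7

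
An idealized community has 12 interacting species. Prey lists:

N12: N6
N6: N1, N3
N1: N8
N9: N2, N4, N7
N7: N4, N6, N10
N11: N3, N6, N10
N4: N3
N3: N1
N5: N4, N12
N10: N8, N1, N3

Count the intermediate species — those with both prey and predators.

Intermediate species (has both prey and predators): N1, N3, N4, N6, N10, N12, N7.
Count: 7.

7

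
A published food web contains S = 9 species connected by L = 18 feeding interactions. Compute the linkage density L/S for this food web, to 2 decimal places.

L/S = 2.00

There are L = 18 links among S = 9 species.
L/S = 18/9 = 2.0000 ≈ 2.00.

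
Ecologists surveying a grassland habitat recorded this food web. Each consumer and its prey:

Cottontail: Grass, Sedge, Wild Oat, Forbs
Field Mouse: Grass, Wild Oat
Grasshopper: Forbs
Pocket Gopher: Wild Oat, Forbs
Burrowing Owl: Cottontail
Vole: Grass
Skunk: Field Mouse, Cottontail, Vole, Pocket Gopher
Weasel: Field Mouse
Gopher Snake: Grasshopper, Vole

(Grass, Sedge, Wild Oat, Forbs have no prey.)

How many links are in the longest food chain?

2 links

One longest chain: Grass → Field Mouse → Weasel.
It has 3 species and 2 links.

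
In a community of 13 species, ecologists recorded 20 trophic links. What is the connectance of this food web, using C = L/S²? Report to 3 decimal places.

C = 0.118

The web has S = 13 species and L = 20 feeding links.
C = L / S² = 20 / 169 = 0.1183 ≈ 0.118.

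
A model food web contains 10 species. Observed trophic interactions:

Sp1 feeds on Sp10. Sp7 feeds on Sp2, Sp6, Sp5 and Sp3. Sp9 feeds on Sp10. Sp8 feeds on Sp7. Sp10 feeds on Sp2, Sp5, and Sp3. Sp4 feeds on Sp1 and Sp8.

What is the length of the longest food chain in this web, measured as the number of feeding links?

3 links

One longest chain: Sp3 → Sp10 → Sp1 → Sp4.
It has 4 species and 3 links.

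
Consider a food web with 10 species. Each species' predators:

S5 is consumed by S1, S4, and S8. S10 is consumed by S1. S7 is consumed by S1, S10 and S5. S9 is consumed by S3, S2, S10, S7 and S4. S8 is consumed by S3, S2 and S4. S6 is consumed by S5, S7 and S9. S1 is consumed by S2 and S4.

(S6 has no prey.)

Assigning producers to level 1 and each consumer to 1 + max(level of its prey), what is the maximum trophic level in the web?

6

Producers (level 1): S6.
S6 → S9 → S7 → S5 → S8 → S3 gives S3 level 6.
No species has a prey at level 6, so no species reaches level 7.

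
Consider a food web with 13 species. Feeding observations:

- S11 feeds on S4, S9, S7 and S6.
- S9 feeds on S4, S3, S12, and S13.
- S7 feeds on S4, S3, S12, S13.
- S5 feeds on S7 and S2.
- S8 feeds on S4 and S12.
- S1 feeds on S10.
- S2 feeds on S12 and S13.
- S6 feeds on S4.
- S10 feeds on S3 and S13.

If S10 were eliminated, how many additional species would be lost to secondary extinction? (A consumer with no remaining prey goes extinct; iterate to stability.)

1

Remove S10.
Round 1: S1 (all prey gone) → extinct.
No further losses. Total secondary extinctions: 1.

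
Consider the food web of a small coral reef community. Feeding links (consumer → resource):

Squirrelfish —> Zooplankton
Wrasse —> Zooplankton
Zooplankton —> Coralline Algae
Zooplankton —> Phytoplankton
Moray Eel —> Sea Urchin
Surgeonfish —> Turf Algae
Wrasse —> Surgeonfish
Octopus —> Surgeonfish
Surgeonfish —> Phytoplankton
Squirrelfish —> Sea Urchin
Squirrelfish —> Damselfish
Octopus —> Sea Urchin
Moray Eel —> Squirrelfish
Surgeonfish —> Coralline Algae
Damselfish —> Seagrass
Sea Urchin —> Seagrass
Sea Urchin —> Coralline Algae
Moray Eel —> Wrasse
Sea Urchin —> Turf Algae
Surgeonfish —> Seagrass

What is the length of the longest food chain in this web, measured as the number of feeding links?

3 links

One longest chain: Coralline Algae → Zooplankton → Squirrelfish → Moray Eel.
It has 4 species and 3 links.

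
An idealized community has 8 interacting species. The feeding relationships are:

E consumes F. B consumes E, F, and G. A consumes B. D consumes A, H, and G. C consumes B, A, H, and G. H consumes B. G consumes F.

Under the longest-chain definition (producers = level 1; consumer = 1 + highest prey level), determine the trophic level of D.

Trophic level 5

F is a producer → level 1.
E eats F → level 2.
B eats E (level 2); other prey at levels: F 1, G 2 → level 3.
A eats B → level 4.
D eats A (level 4); other prey at levels: G 2, H 4 → level 5.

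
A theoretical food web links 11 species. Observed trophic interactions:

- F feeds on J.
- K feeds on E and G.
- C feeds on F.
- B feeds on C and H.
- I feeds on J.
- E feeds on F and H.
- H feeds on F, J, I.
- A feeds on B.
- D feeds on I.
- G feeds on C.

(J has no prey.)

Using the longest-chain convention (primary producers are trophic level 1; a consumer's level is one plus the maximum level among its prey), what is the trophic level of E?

Trophic level 4

J is a producer → level 1.
F eats J → level 2.
H eats F (level 2); other prey at levels: J 1, I 2 → level 3.
E eats H (level 3); other prey at levels: F 2 → level 4.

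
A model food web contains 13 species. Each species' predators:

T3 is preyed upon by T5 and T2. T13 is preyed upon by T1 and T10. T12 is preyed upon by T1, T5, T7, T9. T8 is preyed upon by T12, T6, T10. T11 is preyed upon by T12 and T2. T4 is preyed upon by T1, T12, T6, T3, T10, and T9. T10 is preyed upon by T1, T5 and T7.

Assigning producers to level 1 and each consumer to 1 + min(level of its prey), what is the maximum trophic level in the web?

3

Producers (level 1): T4, T11, T13, T8.
Following each consumer down to its lowest-level prey: T4 → T10 → T5 (levels 1 through 3).
All prey of T5 (T10 2, T12 2, T3 2) are at level 2 or above, so T5 is at level 1 + 2 = 3.
Every consumer has at least one prey at level 2 or below, so none exceeds level 3.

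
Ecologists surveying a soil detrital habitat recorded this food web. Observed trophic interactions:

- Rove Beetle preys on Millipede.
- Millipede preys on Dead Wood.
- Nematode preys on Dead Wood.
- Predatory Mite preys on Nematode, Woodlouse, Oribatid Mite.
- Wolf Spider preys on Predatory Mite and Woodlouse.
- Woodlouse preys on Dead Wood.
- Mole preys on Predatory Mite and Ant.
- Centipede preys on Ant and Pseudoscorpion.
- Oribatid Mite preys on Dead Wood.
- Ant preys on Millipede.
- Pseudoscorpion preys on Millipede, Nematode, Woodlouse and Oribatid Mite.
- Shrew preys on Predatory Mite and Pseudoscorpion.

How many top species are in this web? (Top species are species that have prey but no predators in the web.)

5

Top species (has prey, but nothing eats it): Rove Beetle, Wolf Spider, Centipede, Shrew, Mole.
Count: 5.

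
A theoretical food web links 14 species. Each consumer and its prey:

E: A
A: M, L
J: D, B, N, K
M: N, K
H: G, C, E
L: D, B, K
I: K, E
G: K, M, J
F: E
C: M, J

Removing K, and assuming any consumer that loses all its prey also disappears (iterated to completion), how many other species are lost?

Remove K.
Every predator of it retains at least one other prey: M still has N; L still has D, B; J still has D, B, N; G still has M, J; I still has E.
No consumer loses all prey, so no secondary extinctions occur.

0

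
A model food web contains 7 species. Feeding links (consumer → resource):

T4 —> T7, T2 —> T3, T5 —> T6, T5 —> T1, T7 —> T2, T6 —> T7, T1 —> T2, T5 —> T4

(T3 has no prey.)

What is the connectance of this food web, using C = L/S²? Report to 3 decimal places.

C = 0.163

The web has S = 7 species and L = 8 feeding links.
C = L / S² = 8 / 49 = 0.1633 ≈ 0.163.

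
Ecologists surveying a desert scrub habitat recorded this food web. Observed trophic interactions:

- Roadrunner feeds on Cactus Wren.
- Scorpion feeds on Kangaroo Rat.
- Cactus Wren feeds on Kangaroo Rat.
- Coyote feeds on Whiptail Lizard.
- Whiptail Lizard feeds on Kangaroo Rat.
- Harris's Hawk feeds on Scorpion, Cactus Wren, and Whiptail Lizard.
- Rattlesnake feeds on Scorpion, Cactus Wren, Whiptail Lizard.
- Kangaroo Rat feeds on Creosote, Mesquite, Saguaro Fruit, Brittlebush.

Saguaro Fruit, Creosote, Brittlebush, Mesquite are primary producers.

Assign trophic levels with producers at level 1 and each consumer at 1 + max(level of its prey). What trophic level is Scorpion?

Saguaro Fruit is a producer → level 1.
Kangaroo Rat eats Saguaro Fruit (level 1); other prey at levels: Creosote 1, Brittlebush 1, Mesquite 1 → level 2.
Scorpion eats Kangaroo Rat → level 3.

Trophic level 3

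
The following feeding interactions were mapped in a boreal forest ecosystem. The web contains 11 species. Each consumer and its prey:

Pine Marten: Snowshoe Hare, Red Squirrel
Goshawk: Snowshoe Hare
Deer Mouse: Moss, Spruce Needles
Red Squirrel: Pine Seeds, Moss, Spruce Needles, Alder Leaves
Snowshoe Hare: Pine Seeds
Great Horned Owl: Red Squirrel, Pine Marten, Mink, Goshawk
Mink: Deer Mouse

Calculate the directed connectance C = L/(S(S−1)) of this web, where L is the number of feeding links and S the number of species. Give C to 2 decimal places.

C = 0.14

The web has S = 11 species and L = 15 feeding links.
C = L / (S(S−1)) = 15 / 110 = 0.1364 ≈ 0.14.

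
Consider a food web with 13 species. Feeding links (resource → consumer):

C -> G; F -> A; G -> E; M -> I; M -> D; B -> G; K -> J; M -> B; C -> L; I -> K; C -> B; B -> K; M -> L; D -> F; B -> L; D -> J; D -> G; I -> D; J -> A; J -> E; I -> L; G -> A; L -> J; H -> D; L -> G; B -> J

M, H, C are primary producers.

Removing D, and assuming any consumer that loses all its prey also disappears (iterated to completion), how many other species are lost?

Remove D.
Round 1: F (all prey gone) → extinct.
No further losses. Total secondary extinctions: 1.

1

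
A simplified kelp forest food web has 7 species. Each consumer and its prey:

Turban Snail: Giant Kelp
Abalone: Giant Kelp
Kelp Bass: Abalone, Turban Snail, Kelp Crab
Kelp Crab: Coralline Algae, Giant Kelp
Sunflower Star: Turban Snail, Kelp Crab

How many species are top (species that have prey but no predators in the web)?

2

Top species (has prey, but nothing eats it): Kelp Bass, Sunflower Star.
Count: 2.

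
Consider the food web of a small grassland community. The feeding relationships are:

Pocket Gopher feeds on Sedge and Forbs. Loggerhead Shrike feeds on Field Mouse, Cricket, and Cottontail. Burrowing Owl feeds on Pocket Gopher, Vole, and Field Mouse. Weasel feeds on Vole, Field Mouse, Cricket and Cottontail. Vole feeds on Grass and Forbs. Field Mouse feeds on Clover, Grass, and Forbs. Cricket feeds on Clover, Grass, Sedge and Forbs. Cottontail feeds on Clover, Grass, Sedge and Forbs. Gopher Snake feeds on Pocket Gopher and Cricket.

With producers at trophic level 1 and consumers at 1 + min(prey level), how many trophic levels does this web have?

Producers (level 1): Grass, Forbs, Sedge, Clover.
Following each consumer down to its lowest-level prey: Grass → Cricket → Gopher Snake (levels 1 through 3).
All prey of Gopher Snake (Cricket 2, Pocket Gopher 2) are at level 2 or above, so Gopher Snake is at level 1 + 2 = 3.
Every consumer has at least one prey at level 2 or below, so none exceeds level 3.

3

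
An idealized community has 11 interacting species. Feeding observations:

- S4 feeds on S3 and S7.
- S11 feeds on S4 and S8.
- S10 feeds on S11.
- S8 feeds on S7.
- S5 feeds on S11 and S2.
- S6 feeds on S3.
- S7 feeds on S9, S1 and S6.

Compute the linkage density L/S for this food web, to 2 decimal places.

L/S = 1.09

There are L = 12 links among S = 11 species.
L/S = 12/11 = 1.0909 ≈ 1.09.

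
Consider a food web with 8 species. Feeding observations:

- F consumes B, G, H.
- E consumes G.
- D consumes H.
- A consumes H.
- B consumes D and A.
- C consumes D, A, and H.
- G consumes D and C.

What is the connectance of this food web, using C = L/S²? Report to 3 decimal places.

The web has S = 8 species and L = 13 feeding links.
C = L / S² = 13 / 64 = 0.2031 ≈ 0.203.

C = 0.203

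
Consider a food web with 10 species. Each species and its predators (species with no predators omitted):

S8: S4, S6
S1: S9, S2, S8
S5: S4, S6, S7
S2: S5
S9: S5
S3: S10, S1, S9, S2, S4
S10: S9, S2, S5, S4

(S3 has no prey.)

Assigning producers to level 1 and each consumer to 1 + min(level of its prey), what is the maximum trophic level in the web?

4

Producers (level 1): S3.
Following each consumer down to its lowest-level prey: S3 → S10 → S5 → S7 (levels 1 through 4).
All prey of S7 (S5 3) are at level 3 or above, so S7 is at level 1 + 3 = 4.
Every consumer has at least one prey at level 3 or below, so none exceeds level 4.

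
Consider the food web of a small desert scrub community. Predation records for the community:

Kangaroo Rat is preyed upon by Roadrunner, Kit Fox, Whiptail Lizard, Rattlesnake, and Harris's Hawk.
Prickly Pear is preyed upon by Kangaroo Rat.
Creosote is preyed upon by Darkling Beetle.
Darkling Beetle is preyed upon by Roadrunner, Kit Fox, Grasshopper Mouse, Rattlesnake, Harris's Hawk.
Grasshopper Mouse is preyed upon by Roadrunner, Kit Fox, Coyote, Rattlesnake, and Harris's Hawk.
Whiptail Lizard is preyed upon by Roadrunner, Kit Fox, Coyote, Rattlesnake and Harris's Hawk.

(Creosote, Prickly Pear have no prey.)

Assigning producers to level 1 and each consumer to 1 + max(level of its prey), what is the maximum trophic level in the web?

4

Producers (level 1): Creosote, Prickly Pear.
Prickly Pear → Kangaroo Rat → Whiptail Lizard → Rattlesnake gives Rattlesnake level 4.
No species has a prey at level 4, so no species reaches level 5.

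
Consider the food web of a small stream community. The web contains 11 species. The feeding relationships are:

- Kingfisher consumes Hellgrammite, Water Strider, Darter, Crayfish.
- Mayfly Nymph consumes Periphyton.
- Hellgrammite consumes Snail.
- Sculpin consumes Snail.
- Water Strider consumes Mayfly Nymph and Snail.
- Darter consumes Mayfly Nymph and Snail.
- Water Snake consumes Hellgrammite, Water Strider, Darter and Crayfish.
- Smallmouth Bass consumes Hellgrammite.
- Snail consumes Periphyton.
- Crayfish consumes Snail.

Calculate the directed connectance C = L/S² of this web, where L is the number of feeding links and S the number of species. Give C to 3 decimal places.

C = 0.149

The web has S = 11 species and L = 18 feeding links.
C = L / S² = 18 / 121 = 0.1488 ≈ 0.149.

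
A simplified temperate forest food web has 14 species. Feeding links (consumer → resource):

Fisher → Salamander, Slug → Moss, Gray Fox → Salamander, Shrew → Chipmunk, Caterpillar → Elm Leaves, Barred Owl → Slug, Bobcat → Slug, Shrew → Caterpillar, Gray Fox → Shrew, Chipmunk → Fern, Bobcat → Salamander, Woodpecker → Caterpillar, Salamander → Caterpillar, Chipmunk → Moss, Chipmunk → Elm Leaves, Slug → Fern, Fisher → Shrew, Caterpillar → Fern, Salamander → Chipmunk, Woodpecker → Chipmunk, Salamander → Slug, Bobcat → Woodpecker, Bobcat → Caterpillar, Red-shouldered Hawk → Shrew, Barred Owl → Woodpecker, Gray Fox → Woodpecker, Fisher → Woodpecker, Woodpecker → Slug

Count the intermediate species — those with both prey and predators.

Intermediate species (has both prey and predators): Caterpillar, Chipmunk, Slug, Woodpecker, Salamander, Shrew.
Count: 6.

6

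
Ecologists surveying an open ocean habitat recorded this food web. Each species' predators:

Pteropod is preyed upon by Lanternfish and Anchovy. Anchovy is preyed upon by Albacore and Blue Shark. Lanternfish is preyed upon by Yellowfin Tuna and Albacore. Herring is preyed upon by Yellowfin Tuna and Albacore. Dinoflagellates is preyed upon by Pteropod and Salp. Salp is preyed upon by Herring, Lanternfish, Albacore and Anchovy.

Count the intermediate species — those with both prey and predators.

5

Intermediate species (has both prey and predators): Salp, Pteropod, Anchovy, Herring, Lanternfish.
Count: 5.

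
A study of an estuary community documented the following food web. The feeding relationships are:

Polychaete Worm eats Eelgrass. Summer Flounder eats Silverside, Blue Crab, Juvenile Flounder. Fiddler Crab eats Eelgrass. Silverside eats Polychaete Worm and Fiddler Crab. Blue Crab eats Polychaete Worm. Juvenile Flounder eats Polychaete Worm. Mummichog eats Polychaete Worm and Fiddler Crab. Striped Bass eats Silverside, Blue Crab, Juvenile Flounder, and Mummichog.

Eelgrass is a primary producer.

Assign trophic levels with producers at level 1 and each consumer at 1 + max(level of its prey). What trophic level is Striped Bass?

Eelgrass is a producer → level 1.
Polychaete Worm eats Eelgrass → level 2.
Blue Crab eats Polychaete Worm → level 3.
Striped Bass eats Blue Crab (level 3); other prey at levels: Silverside 3, Mummichog 3, Juvenile Flounder 3 → level 4.

Trophic level 4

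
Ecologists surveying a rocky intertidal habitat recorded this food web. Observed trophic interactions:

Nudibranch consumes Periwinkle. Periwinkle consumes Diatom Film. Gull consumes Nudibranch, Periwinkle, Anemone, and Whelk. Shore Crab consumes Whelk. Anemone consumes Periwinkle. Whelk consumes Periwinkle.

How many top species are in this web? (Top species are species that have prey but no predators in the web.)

2

Top species (has prey, but nothing eats it): Shore Crab, Gull.
Count: 2.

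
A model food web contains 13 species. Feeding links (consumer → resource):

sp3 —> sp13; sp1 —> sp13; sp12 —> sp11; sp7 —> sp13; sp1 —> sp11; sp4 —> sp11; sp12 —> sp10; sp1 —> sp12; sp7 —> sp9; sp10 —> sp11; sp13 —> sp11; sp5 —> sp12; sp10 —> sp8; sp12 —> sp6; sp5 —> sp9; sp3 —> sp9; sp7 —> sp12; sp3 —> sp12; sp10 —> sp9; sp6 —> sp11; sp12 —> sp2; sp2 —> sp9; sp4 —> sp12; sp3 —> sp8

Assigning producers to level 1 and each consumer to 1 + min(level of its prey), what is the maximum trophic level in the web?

Producers (level 1): sp9, sp11, sp8.
Following each consumer down to its lowest-level prey: sp9 → sp10 (levels 1 through 2).
All prey of sp10 (sp9 1, sp11 1, sp8 1) are at level 1 or above, so sp10 is at level 1 + 1 = 2.
Every consumer has at least one prey at level 1 or below, so none exceeds level 2.

2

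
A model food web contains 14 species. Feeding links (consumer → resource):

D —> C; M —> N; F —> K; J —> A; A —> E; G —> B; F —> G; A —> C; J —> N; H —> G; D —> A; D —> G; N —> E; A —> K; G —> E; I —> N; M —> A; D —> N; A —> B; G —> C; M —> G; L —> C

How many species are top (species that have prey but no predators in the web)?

Top species (has prey, but nothing eats it): L, J, H, F, D, I, M.
Count: 7.

7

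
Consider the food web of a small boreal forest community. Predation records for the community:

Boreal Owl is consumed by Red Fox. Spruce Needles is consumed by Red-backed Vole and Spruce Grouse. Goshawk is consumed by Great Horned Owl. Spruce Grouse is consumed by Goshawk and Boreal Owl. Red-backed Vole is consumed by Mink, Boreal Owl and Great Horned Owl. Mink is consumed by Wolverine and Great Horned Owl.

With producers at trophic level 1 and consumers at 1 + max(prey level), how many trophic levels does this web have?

4

Producers (level 1): Spruce Needles.
Spruce Needles → Red-backed Vole → Mink → Great Horned Owl gives Great Horned Owl level 4.
No species has a prey at level 4, so no species reaches level 5.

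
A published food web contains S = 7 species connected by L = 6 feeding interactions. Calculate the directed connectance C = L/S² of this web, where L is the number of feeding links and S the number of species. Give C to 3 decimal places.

C = 0.122

The web has S = 7 species and L = 6 feeding links.
C = L / S² = 6 / 49 = 0.1224 ≈ 0.122.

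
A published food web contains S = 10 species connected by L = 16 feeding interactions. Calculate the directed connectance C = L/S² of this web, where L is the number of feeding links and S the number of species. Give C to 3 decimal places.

The web has S = 10 species and L = 16 feeding links.
C = L / S² = 16 / 100 = 0.1600 ≈ 0.160.

C = 0.160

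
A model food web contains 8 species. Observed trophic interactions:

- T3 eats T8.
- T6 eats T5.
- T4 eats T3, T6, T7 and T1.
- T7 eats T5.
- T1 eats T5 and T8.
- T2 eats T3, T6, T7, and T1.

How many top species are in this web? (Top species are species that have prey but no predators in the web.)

Top species (has prey, but nothing eats it): T2, T4.
Count: 2.

2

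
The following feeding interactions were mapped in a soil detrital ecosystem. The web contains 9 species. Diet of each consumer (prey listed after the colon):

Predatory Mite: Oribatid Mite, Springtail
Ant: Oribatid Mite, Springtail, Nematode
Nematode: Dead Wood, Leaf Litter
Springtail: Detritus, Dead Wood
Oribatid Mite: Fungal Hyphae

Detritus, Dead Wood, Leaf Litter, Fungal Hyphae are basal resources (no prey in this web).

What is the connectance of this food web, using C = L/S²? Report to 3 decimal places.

The web has S = 9 species and L = 10 feeding links.
C = L / S² = 10 / 81 = 0.1235 ≈ 0.123.

C = 0.123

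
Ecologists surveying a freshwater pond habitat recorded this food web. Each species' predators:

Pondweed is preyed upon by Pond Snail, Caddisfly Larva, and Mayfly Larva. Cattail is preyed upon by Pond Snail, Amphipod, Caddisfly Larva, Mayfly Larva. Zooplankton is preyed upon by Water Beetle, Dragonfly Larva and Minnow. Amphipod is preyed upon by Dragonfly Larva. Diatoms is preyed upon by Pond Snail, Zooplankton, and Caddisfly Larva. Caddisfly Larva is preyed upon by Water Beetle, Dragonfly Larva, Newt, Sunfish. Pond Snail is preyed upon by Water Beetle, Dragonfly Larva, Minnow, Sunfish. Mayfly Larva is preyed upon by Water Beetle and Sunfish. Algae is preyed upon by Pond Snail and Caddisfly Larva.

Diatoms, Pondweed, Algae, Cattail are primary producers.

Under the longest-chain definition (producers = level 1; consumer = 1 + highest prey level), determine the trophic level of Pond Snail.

Trophic level 2

Diatoms is a producer → level 1.
Pond Snail eats Diatoms (level 1); other prey at levels: Pondweed 1, Algae 1, Cattail 1 → level 2.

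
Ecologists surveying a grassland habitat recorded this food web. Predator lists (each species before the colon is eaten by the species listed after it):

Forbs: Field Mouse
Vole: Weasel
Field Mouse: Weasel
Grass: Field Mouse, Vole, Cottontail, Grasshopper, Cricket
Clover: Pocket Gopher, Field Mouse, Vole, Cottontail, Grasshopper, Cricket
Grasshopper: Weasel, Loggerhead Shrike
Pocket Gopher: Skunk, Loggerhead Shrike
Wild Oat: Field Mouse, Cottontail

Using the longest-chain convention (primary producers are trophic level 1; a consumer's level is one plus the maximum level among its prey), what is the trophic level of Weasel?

Grass is a producer → level 1.
Grasshopper eats Grass (level 1); other prey at levels: Clover 1 → level 2.
Weasel eats Grasshopper (level 2); other prey at levels: Field Mouse 2, Vole 2 → level 3.

Trophic level 3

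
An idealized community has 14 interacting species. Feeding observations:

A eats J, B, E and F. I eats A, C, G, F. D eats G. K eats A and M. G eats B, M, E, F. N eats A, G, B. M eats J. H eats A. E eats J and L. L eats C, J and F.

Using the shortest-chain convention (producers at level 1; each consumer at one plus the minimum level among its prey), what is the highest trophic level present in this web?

3

Producers (level 1): J, F, B, C.
Following each consumer down to its lowest-level prey: F → G → D (levels 1 through 3).
All prey of D (G 2) are at level 2 or above, so D is at level 1 + 2 = 3.
Every consumer has at least one prey at level 2 or below, so none exceeds level 3.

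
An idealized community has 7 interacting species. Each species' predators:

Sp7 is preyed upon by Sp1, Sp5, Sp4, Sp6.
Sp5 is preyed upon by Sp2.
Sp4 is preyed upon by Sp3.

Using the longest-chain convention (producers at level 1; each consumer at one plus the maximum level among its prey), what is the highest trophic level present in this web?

Producers (level 1): Sp7.
Sp7 → Sp4 → Sp3 gives Sp3 level 3.
No species has a prey at level 3, so no species reaches level 4.

3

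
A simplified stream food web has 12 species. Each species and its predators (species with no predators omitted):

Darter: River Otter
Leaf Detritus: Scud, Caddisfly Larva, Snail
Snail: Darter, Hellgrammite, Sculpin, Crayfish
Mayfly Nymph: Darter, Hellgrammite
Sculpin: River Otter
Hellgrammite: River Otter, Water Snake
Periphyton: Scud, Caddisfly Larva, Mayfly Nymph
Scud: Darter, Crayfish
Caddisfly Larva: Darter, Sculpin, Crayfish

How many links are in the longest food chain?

One longest chain: Leaf Detritus → Caddisfly Larva → Sculpin → River Otter.
It has 4 species and 3 links.

3 links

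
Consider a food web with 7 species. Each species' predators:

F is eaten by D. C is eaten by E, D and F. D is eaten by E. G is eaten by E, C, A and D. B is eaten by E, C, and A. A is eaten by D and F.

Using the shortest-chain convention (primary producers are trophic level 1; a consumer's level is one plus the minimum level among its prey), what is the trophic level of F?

B is a producer → level 1.
A eats B → level 2.
F eats A → level 3.
No prey of F is below level 2, so 3 is the minimum.

Trophic level 3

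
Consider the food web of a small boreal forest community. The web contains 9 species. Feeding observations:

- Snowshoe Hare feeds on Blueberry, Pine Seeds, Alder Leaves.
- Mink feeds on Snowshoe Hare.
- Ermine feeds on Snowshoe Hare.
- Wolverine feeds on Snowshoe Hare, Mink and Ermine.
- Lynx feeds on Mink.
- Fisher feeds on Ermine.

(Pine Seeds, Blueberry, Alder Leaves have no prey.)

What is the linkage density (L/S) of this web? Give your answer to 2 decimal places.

There are L = 10 links among S = 9 species.
L/S = 10/9 = 1.1111 ≈ 1.11.

L/S = 1.11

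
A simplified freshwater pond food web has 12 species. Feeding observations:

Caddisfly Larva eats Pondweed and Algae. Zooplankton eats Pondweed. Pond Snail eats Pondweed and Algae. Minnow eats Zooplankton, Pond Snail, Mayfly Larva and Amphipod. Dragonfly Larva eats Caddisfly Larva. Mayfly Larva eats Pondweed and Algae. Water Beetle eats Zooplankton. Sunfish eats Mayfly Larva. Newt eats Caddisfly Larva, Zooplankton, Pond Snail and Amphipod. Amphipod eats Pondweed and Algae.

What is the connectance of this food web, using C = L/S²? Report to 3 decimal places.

The web has S = 12 species and L = 20 feeding links.
C = L / S² = 20 / 144 = 0.1389 ≈ 0.139.

C = 0.139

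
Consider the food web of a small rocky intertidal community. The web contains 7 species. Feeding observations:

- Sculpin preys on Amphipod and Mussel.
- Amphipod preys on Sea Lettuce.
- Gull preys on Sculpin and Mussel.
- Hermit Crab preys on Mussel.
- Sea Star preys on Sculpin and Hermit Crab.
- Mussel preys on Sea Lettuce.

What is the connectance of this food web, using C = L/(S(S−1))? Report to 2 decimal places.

The web has S = 7 species and L = 9 feeding links.
C = L / (S(S−1)) = 9 / 42 = 0.2143 ≈ 0.21.

C = 0.21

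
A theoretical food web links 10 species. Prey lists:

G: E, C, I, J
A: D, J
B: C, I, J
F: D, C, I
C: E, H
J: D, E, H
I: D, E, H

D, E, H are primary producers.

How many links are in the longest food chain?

One longest chain: E → C → F.
It has 3 species and 2 links.

2 links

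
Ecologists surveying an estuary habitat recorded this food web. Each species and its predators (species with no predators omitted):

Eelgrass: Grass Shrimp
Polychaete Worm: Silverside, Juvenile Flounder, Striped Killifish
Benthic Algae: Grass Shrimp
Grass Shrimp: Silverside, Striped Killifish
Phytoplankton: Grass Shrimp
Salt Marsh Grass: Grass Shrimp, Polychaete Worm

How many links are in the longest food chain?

One longest chain: Eelgrass → Grass Shrimp → Silverside.
It has 3 species and 2 links.

2 links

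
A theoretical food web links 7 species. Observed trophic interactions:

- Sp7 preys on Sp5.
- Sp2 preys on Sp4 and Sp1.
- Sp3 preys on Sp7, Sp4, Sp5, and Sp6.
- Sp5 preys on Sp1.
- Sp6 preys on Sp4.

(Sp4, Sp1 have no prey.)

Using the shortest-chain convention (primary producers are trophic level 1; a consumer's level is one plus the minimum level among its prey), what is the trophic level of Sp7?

Trophic level 3

Sp1 is a producer → level 1.
Sp5 eats Sp1 → level 2.
Sp7 eats Sp5 → level 3.
No prey of Sp7 is below level 2, so 3 is the minimum.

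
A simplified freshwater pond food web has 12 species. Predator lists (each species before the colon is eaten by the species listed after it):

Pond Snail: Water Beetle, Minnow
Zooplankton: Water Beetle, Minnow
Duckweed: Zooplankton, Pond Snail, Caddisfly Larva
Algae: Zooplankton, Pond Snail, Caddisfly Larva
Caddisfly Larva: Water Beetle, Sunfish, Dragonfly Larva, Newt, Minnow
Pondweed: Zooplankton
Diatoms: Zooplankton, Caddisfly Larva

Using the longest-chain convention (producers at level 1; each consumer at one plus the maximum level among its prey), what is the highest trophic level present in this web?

Producers (level 1): Algae, Pondweed, Duckweed, Diatoms.
Algae → Caddisfly Larva → Dragonfly Larva gives Dragonfly Larva level 3.
No species has a prey at level 3, so no species reaches level 4.

3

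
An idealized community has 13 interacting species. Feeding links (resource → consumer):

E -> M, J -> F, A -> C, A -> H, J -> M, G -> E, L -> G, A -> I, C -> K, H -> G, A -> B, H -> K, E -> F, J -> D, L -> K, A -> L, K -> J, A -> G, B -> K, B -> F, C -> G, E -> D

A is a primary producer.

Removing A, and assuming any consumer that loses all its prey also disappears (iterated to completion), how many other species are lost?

Remove A.
Round 1: B (all prey gone), L (all prey gone), H (all prey gone), I (all prey gone), C (all prey gone) → extinct.
Round 2: K (all prey gone), G (all prey gone) → extinct.
Round 3: J (all prey gone), E (all prey gone) → extinct.
Round 4: F (all prey gone), D (all prey gone), M (all prey gone) → extinct.
No further losses. Total secondary extinctions: 12.

12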